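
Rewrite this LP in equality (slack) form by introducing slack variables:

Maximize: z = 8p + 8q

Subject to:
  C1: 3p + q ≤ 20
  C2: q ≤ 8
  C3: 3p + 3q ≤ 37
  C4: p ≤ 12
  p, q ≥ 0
max z = 8p + 8q

s.t.
  3p + q + s1 = 20
  q + s2 = 8
  3p + 3q + s3 = 37
  p + s4 = 12
  p, q, s1, s2, s3, s4 ≥ 0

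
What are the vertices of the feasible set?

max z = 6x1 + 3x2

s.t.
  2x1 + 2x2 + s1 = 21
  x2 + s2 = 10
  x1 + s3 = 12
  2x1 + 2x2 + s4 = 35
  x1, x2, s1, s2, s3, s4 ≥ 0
Each vertex is the intersection of two constraint boundaries that also satisfies all remaining constraints:
  x1 = 0 and x2 = 0 → (0, 0)
  2x1 + 2x2 = 21 and x2 = 0 → (10.5, 0)
  2x1 + 2x2 = 21 and x2 = 10 → (0.5, 10)
  x2 = 10 and x1 = 0 → (0, 10)

Vertices: (0, 0), (10.5, 0), (0.5, 10), (0, 10)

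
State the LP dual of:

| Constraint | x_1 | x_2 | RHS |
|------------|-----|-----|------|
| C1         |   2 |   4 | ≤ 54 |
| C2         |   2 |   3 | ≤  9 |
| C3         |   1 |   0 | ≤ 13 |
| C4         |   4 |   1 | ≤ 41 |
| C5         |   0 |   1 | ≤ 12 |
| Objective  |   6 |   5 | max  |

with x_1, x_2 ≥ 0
Minimize: z = 54y1 + 9y2 + 13y3 + 41y4 + 12y5

Subject to:
  C1: -2y1 - 2y2 - y3 - 4y4 ≤ -6
  C2: -4y1 - 3y2 - y4 - y5 ≤ -5
  y1, y2, y3, y4, y5 ≥ 0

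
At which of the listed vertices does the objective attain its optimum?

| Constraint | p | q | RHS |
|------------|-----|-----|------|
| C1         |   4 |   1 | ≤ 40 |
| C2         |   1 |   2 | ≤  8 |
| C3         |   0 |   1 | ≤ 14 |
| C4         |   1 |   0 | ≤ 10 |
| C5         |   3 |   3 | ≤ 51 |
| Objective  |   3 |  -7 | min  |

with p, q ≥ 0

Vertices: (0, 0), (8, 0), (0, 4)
Evaluating z = 3p - 7q at each vertex:
  (0, 0): z = 0
  (8, 0): z = 24
  (0, 4): z = -28

The smallest value is z = -28, attained at (0, 4).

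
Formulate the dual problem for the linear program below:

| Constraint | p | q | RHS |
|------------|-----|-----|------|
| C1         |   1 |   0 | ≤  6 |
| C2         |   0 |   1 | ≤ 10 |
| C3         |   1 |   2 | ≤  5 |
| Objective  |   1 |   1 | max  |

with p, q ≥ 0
Minimize: z = 6y1 + 10y2 + 5y3

Subject to:
  C1: -y1 - y3 ≤ -1
  C2: -y2 - 2y3 ≤ -1
  y1, y2, y3 ≥ 0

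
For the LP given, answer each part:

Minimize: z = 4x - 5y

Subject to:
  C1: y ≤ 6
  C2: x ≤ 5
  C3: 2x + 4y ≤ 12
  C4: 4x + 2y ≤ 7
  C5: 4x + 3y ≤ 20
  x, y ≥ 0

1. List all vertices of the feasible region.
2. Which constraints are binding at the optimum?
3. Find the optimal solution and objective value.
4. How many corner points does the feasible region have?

1. (0, 0), (1.75, 0), (0.3333, 2.833), (0, 3)
2. C3, x ≥ 0
3. x = 0, y = 3, z = -15
4. 4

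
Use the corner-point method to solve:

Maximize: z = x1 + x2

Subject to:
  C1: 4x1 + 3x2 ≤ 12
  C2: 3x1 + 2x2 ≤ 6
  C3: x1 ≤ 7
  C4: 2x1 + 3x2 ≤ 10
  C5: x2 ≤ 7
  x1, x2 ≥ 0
Each vertex is the intersection of two constraint boundaries that also satisfies all remaining constraints:
  x1 = 0 and x2 = 0 → (0, 0)
  3x1 + 2x2 = 6 and x2 = 0 → (2, 0)
  3x1 + 2x2 = 6 and x1 = 0 → (0, 3)

Evaluating z = x1 + x2 at each vertex:
  (0, 0): z = 0
  (2, 0): z = 2
  (0, 3): z = 3

The maximum is at (0, 3) with z = 3.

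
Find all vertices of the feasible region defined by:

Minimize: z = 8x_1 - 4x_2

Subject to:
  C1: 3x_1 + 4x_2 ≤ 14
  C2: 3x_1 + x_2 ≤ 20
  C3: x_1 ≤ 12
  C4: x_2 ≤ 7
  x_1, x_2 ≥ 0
Each vertex is the intersection of two constraint boundaries that also satisfies all remaining constraints:
  x_1 = 0 and x_2 = 0 → (0, 0)
  3x_1 + 4x_2 = 14 and x_2 = 0 → (4.667, 0)
  3x_1 + 4x_2 = 14 and x_1 = 0 → (0, 3.5)

Vertices: (0, 0), (4.667, 0), (0, 3.5)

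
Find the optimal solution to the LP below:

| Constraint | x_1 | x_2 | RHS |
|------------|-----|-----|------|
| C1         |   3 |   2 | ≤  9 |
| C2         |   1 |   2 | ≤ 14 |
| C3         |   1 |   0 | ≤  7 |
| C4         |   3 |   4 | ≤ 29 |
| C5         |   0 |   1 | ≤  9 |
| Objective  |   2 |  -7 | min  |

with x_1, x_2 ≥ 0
x_1 = 0, x_2 = 4.5, z = -31.5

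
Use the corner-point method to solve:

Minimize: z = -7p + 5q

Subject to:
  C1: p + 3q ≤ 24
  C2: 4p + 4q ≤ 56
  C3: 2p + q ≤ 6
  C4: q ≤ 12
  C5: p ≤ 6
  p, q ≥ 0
p = 3, q = 0, z = -21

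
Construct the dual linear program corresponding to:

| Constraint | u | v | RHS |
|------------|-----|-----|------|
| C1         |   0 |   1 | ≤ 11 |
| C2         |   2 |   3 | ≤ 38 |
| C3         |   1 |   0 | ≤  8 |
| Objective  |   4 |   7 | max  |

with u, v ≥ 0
Minimize: z = 11y1 + 38y2 + 8y3

Subject to:
  C1: -2y2 - y3 ≤ -4
  C2: -y1 - 3y2 ≤ -7
  y1, y2, y3 ≥ 0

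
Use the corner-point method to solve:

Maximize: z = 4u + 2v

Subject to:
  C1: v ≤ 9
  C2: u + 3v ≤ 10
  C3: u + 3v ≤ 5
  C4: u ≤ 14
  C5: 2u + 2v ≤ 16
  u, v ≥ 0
u = 5, v = 0, z = 20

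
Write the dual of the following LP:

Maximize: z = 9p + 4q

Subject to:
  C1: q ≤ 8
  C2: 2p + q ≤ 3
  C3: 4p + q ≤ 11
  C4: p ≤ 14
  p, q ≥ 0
Minimize: z = 8y1 + 3y2 + 11y3 + 14y4

Subject to:
  C1: -2y2 - 4y3 - y4 ≤ -9
  C2: -y1 - y2 - y3 ≤ -4
  y1, y2, y3, y4 ≥ 0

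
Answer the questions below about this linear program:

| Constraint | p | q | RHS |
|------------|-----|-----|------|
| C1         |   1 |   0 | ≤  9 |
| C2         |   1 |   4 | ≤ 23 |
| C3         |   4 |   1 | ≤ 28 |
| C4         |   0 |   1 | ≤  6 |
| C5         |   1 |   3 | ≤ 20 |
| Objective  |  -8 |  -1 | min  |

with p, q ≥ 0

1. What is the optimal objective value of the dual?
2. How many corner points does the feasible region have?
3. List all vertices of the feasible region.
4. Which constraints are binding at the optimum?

1. -56 (by strong duality, equal to the primal optimum)
2. 4
3. (0, 0), (7, 0), (5.933, 4.267), (0, 5.75)
4. C3, q ≥ 0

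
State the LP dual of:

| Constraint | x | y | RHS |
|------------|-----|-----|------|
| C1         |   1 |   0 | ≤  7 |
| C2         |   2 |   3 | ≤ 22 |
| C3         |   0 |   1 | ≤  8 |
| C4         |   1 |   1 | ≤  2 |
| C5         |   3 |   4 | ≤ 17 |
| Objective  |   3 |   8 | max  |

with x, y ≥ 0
Minimize: z = 7y1 + 22y2 + 8y3 + 2y4 + 17y5

Subject to:
  C1: -y1 - 2y2 - y4 - 3y5 ≤ -3
  C2: -3y2 - y3 - y4 - 4y5 ≤ -8
  y1, y2, y3, y4, y5 ≥ 0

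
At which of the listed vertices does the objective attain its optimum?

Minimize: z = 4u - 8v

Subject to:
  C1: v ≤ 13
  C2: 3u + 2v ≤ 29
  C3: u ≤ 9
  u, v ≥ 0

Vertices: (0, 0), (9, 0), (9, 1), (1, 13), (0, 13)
Evaluating z = 4u - 8v at each vertex:
  (0, 0): z = 0
  (9, 0): z = 36
  (9, 1): z = 28
  (1, 13): z = -100
  (0, 13): z = -104

The smallest value is z = -104, attained at (0, 13).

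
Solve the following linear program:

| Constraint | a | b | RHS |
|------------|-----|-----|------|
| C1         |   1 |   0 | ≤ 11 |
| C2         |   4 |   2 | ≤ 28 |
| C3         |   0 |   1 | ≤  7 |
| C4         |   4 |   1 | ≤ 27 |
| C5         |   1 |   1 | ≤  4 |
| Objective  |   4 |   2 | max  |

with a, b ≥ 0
Each vertex is the intersection of two constraint boundaries that also satisfies all remaining constraints:
  a = 0 and b = 0 → (0, 0)
  a + b = 4 and b = 0 → (4, 0)
  a + b = 4 and a = 0 → (0, 4)

Evaluating z = 4a + 2b at each vertex:
  (0, 0): z = 0
  (4, 0): z = 16
  (0, 4): z = 8

The maximum is at (4, 0) with z = 16.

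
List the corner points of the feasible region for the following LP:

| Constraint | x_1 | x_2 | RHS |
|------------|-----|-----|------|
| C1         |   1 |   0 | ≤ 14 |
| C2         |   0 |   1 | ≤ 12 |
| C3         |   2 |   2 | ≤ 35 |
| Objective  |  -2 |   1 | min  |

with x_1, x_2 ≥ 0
Each vertex is the intersection of two constraint boundaries that also satisfies all remaining constraints:
  x_1 = 0 and x_2 = 0 → (0, 0)
  x_1 = 14 and x_2 = 0 → (14, 0)
  x_1 = 14 and 2x_1 + 2x_2 = 35 → (14, 3.5)
  x_2 = 12 and 2x_1 + 2x_2 = 35 → (5.5, 12)
  x_2 = 12 and x_1 = 0 → (0, 12)

Vertices: (0, 0), (14, 0), (14, 3.5), (5.5, 12), (0, 12)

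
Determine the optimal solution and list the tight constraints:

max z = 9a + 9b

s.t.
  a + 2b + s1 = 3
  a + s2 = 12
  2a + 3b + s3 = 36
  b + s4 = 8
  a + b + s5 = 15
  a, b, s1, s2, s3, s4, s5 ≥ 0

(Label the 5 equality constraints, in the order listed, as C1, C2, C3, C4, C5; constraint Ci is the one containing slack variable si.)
Optimal: a = 3, b = 0
Binding: C1, b ≥ 0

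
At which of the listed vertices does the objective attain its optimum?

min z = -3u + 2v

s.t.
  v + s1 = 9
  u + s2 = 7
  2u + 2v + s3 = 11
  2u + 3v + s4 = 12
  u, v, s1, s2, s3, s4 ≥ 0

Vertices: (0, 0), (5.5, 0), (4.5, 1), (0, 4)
(5.5, 0) with z = -16.5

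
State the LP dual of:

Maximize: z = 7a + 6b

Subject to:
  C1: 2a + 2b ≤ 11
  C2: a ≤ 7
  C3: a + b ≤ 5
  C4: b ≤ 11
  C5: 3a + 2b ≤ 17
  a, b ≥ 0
Minimize: z = 11y1 + 7y2 + 5y3 + 11y4 + 17y5

Subject to:
  C1: -2y1 - y2 - y3 - 3y5 ≤ -7
  C2: -2y1 - y3 - y4 - 2y5 ≤ -6
  y1, y2, y3, y4, y5 ≥ 0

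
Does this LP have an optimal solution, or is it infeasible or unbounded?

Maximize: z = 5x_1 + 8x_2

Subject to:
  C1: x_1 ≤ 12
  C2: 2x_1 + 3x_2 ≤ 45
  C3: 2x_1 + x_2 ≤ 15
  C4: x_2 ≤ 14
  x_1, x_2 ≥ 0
The point (0.5, 14) satisfies every constraint, so the LP is feasible; the constraints give x_1 ≤ 12 and x_2 ≤ 14, which with x_1, x_2 ≥ 0 keep the feasible region inside a bounded box. A feasible, bounded LP attains a finite optimum at a vertex.

Evaluating z = 5x_1 + 8x_2 at each vertex:
  (0, 0): z = 0
  (7.5, 0): z = 37.5
  (0.5, 14): z = 114.5
  (0, 14): z = 112

The LP has an optimal solution: (0.5, 14) with z = 114.5.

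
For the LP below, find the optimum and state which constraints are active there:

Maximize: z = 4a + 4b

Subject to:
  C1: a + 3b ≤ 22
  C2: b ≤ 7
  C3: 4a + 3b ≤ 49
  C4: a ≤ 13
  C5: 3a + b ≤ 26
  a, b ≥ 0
Optimal: a = 7, b = 5
Slack at optimum:
  C1: slack = 0 (binding)
  C2: slack = 2
  C3: slack = 6
  C4: slack = 6
  C5: slack = 0 (binding)
  a ≥ 0: a = 7
  b ≥ 0: b = 5
Binding constraints: C1, C5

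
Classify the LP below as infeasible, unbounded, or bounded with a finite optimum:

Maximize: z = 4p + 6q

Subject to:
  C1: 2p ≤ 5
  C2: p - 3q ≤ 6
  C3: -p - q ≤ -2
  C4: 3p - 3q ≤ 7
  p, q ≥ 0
Feasible point: (0, 2) satisfies every constraint, so the LP is feasible.
Direction d = (0, 1): for each constraint row a, a·d ≤ 0 —
  (2)(0) + (0)(1) = 0 ≤ 0
  (1)(0) + (-3)(1) = -3 ≤ 0
  (-1)(0) + (-1)(1) = -1 ≤ 0
  (3)(0) + (-3)(1) = -3 ≤ 0
and d ≥ 0, so (0, 2) + t·d stays feasible for every t ≥ 0. Along this ray z = 4p + 6q changes by 6 per unit t, so z → +∞.

Unbounded: there is a feasible ray along which z → +∞.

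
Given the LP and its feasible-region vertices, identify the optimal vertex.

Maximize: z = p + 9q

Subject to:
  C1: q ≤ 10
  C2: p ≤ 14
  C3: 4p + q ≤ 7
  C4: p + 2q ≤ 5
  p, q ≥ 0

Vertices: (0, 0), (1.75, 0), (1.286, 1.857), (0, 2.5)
(0, 2.5) with z = 22.5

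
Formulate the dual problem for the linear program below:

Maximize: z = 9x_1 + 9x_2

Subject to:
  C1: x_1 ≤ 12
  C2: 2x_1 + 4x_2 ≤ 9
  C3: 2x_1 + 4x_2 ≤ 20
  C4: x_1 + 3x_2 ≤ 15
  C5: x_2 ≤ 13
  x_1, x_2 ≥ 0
Minimize: z = 12y1 + 9y2 + 20y3 + 15y4 + 13y5

Subject to:
  C1: -y1 - 2y2 - 2y3 - y4 ≤ -9
  C2: -4y2 - 4y3 - 3y4 - y5 ≤ -9
  y1, y2, y3, y4, y5 ≥ 0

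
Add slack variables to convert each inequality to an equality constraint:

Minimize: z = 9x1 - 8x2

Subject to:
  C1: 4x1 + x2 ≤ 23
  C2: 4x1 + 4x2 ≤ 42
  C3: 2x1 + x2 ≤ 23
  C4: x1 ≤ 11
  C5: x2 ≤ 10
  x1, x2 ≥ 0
min z = 9x1 - 8x2

s.t.
  4x1 + x2 + s1 = 23
  4x1 + 4x2 + s2 = 42
  2x1 + x2 + s3 = 23
  x1 + s4 = 11
  x2 + s5 = 10
  x1, x2, s1, s2, s3, s4, s5 ≥ 0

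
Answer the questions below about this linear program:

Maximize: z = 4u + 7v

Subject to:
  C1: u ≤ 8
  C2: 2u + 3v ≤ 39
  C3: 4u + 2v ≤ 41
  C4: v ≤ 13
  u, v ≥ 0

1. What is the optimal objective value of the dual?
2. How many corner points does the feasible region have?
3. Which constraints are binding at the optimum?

1. 91 (by strong duality, equal to the primal optimum)
2. 5
3. C2, C4, u ≥ 0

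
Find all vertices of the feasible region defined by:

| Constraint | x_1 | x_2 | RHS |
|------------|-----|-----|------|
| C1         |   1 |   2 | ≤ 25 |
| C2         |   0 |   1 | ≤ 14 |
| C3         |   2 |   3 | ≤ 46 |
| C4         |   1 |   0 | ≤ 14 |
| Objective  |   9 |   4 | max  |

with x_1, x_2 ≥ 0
Each vertex is the intersection of two constraint boundaries that also satisfies all remaining constraints:
  x_1 = 0 and x_2 = 0 → (0, 0)
  x_1 = 14 and x_2 = 0 → (14, 0)
  x_1 + 2x_2 = 25 and x_1 = 14 → (14, 5.5)
  x_1 + 2x_2 = 25 and x_1 = 0 → (0, 12.5)

Vertices: (0, 0), (14, 0), (14, 5.5), (0, 12.5)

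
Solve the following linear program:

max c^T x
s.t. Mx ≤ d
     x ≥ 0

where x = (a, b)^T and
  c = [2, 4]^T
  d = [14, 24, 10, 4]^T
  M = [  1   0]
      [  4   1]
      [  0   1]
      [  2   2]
Each vertex is the intersection of two constraint boundaries that also satisfies all remaining constraints:
  a = 0 and b = 0 → (0, 0)
  2a + 2b = 4 and b = 0 → (2, 0)
  2a + 2b = 4 and a = 0 → (0, 2)

Evaluating z = 2a + 4b at each vertex:
  (0, 0): z = 0
  (2, 0): z = 4
  (0, 2): z = 8

The maximum is at (0, 2) with z = 8.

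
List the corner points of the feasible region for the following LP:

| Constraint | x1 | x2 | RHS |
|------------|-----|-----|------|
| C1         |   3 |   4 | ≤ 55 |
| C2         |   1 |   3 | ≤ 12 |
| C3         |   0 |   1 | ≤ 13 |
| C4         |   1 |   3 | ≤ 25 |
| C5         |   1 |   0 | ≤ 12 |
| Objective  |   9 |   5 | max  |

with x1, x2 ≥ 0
Each vertex is the intersection of two constraint boundaries that also satisfies all remaining constraints:
  x1 = 0 and x2 = 0 → (0, 0)
  x1 + 3x2 = 12 and x1 = 12 → (12, 0)
  x1 + 3x2 = 12 and x1 = 0 → (0, 4)

Vertices: (0, 0), (12, 0), (0, 4)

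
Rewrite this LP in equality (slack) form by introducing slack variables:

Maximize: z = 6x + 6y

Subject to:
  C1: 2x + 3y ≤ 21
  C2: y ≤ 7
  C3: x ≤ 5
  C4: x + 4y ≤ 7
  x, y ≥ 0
max z = 6x + 6y

s.t.
  2x + 3y + s1 = 21
  y + s2 = 7
  x + s3 = 5
  x + 4y + s4 = 7
  x, y, s1, s2, s3, s4 ≥ 0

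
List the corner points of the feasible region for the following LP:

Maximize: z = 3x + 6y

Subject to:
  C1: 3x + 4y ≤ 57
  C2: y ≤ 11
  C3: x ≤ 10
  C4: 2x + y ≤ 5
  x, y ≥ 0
Each vertex is the intersection of two constraint boundaries that also satisfies all remaining constraints:
  x = 0 and y = 0 → (0, 0)
  2x + y = 5 and y = 0 → (2.5, 0)
  2x + y = 5 and x = 0 → (0, 5)

Vertices: (0, 0), (2.5, 0), (0, 5)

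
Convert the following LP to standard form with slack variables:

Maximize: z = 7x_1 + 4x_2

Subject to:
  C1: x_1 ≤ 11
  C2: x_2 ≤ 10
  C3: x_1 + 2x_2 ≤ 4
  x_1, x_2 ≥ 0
max z = 7x_1 + 4x_2

s.t.
  x_1 + s1 = 11
  x_2 + s2 = 10
  x_1 + 2x_2 + s3 = 4
  x_1, x_2, s1, s2, s3 ≥ 0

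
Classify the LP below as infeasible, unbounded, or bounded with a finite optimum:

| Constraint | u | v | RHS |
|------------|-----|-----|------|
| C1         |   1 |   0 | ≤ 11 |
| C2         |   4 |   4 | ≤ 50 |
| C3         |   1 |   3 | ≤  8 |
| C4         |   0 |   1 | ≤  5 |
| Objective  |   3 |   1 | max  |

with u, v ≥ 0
The point (8, 0) satisfies every constraint, so the LP is feasible; the constraints give u ≤ 11 and v ≤ 5, which with u, v ≥ 0 keep the feasible region inside a bounded box. A feasible, bounded LP attains a finite optimum at a vertex.

Evaluating z = 3u + v at each vertex:
  (0, 0): z = 0
  (8, 0): z = 24
  (0, 2.667): z = 2.667

Bounded optimum: z* = 24 at (8, 0).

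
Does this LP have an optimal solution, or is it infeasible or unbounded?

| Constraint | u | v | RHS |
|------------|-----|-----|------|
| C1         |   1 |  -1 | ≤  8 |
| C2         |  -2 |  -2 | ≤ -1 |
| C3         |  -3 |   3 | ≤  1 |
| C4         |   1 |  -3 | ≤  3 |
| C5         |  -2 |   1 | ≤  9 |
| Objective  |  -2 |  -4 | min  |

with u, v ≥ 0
Feasible point: (1, 0) satisfies every constraint, so the LP is feasible.
Direction d = (1, 1): for each constraint row a, a·d ≤ 0 —
  (1)(1) + (-1)(1) = 0 ≤ 0
  (-2)(1) + (-2)(1) = -4 ≤ 0
  (-3)(1) + (3)(1) = 0 ≤ 0
  (1)(1) + (-3)(1) = -2 ≤ 0
  (-2)(1) + (1)(1) = -1 ≤ 0
and d ≥ 0, so (1, 0) + t·d stays feasible for every t ≥ 0. Along this ray z = -2u - 4v changes by -6 per unit t, so z → −∞.

Unbounded — the objective can decrease without bound over the feasible region.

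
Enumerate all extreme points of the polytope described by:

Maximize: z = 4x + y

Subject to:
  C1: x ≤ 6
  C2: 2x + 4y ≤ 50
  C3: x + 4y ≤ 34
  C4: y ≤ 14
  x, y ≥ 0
Each vertex is the intersection of two constraint boundaries that also satisfies all remaining constraints:
  x = 0 and y = 0 → (0, 0)
  x = 6 and y = 0 → (6, 0)
  x = 6 and x + 4y = 34 → (6, 7)
  x + 4y = 34 and x = 0 → (0, 8.5)

Vertices: (0, 0), (6, 0), (6, 7), (0, 8.5)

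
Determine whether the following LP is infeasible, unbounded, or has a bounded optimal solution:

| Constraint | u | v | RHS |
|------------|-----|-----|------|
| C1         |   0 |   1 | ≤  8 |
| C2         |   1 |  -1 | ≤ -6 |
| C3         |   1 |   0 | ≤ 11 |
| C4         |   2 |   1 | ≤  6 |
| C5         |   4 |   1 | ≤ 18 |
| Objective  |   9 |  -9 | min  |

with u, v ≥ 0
The point (0, 6) satisfies every constraint, so the LP is feasible; the constraints give u ≤ 11 and v ≤ 8, which with u, v ≥ 0 keep the feasible region inside a bounded box. A feasible, bounded LP attains a finite optimum at a vertex.

Evaluating z = 9u - 9v at each vertex:
  (0, 6): z = -54

The LP has an optimal solution: (0, 6) with z = -54.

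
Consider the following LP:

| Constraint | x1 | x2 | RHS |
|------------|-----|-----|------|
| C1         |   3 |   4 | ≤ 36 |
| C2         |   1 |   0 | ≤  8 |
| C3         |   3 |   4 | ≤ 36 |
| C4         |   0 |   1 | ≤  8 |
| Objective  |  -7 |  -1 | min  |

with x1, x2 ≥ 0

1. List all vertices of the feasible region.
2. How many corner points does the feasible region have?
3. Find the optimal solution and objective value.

1. (0, 0), (8, 0), (8, 3), (1.333, 8), (0, 8)
2. 5
3. x1 = 8, x2 = 3, z = -59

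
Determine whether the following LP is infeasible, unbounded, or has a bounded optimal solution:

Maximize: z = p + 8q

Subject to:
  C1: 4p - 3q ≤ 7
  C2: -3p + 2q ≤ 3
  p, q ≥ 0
Feasible point: (0, 0) satisfies every constraint, so the LP is feasible.
Direction d = (3, 4): for each constraint row a, a·d ≤ 0 —
  (4)(3) + (-3)(4) = 0 ≤ 0
  (-3)(3) + (2)(4) = -1 ≤ 0
and d ≥ 0, so (0, 0) + t·d stays feasible for every t ≥ 0. Along this ray z = p + 8q changes by 35 per unit t, so z → +∞.

The LP is unbounded; z can be made arbitrarily large.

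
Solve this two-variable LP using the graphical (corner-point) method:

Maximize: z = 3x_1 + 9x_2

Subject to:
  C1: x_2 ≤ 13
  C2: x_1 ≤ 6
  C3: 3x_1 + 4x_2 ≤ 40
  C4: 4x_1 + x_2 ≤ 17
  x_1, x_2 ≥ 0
Each vertex is the intersection of two constraint boundaries that also satisfies all remaining constraints:
  x_1 = 0 and x_2 = 0 → (0, 0)
  4x_1 + x_2 = 17 and x_2 = 0 → (4.25, 0)
  3x_1 + 4x_2 = 40 and 4x_1 + x_2 = 17 → (2.154, 8.385)
  3x_1 + 4x_2 = 40 and x_1 = 0 → (0, 10)

Evaluating z = 3x_1 + 9x_2 at each vertex:
  (0, 0): z = 0
  (4.25, 0): z = 12.75
  (2.154, 8.385): z = 81.92
  (0, 10): z = 90

The maximum is at (0, 10) with z = 90.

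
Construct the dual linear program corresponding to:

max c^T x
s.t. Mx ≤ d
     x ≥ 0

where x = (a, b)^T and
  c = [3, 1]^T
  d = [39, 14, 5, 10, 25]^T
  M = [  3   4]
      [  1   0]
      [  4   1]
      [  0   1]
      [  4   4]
Minimize: z = 39y1 + 14y2 + 5y3 + 10y4 + 25y5

Subject to:
  C1: -3y1 - y2 - 4y3 - 4y5 ≤ -3
  C2: -4y1 - y3 - y4 - 4y5 ≤ -1
  y1, y2, y3, y4, y5 ≥ 0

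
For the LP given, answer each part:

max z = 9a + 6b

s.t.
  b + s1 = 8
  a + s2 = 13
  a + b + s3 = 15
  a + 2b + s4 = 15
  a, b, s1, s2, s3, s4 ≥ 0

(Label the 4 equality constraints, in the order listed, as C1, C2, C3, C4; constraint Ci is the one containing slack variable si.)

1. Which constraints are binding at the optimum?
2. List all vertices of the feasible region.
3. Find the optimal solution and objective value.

1. C2, C4
2. (0, 0), (13, 0), (13, 1), (0, 7.5)
3. a = 13, b = 1, z = 123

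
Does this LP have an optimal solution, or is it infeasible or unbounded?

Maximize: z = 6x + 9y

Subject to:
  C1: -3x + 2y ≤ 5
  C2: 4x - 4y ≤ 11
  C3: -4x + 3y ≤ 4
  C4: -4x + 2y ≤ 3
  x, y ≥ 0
Feasible point: (0, 0) satisfies every constraint, so the LP is feasible.
Direction d = (1, 1): for each constraint row a, a·d ≤ 0 —
  (-3)(1) + (2)(1) = -1 ≤ 0
  (4)(1) + (-4)(1) = 0 ≤ 0
  (-4)(1) + (3)(1) = -1 ≤ 0
  (-4)(1) + (2)(1) = -2 ≤ 0
and d ≥ 0, so (0, 0) + t·d stays feasible for every t ≥ 0. Along this ray z = 6x + 9y changes by 15 per unit t, so z → +∞.

Unbounded: there is a feasible ray along which z → +∞.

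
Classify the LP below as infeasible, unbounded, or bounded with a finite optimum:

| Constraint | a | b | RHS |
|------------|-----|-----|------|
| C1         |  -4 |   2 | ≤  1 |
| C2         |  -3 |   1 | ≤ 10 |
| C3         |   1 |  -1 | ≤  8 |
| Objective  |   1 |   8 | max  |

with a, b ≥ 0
Feasible point: (0, 0) satisfies every constraint, so the LP is feasible.
Direction d = (1, 1): for each constraint row a, a·d ≤ 0 —
  (-4)(1) + (2)(1) = -2 ≤ 0
  (-3)(1) + (1)(1) = -2 ≤ 0
  (1)(1) + (-1)(1) = 0 ≤ 0
and d ≥ 0, so (0, 0) + t·d stays feasible for every t ≥ 0. Along this ray z = a + 8b changes by 9 per unit t, so z → +∞.

Unbounded — the objective can increase without bound over the feasible region.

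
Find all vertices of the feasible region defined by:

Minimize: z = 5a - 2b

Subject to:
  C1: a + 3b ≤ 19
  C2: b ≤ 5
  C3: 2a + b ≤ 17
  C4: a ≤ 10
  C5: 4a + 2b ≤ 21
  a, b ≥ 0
Each vertex is the intersection of two constraint boundaries that also satisfies all remaining constraints:
  a = 0 and b = 0 → (0, 0)
  4a + 2b = 21 and b = 0 → (5.25, 0)
  b = 5 and 4a + 2b = 21 → (2.75, 5)
  b = 5 and a = 0 → (0, 5)

Vertices: (0, 0), (5.25, 0), (2.75, 5), (0, 5)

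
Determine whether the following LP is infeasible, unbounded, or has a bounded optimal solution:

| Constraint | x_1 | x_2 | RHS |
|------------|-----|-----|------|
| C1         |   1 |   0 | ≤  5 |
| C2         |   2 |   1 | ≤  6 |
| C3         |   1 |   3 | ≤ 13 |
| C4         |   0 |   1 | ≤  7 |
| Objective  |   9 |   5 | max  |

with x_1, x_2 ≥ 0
The point (1, 4) satisfies every constraint, so the LP is feasible; the constraints give x_1 ≤ 5 and x_2 ≤ 7, which with x_1, x_2 ≥ 0 keep the feasible region inside a bounded box. A feasible, bounded LP attains a finite optimum at a vertex.

Evaluating z = 9x_1 + 5x_2 at each vertex:
  (0, 0): z = 0
  (3, 0): z = 27
  (1, 4): z = 29
  (0, 4.333): z = 21.67

Feasible with finite optimum z* = 29 at (1, 4).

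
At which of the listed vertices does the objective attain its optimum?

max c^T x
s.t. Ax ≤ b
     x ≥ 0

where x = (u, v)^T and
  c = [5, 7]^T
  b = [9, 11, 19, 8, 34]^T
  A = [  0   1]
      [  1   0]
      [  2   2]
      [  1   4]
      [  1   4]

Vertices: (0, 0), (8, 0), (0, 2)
Evaluating z = 5u + 7v at each vertex:
  (0, 0): z = 0
  (8, 0): z = 40
  (0, 2): z = 14

The largest value is z = 40, attained at (8, 0).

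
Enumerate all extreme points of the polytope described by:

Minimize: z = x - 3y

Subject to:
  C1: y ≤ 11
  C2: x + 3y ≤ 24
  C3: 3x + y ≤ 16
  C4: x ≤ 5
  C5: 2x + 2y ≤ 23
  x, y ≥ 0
Each vertex is the intersection of two constraint boundaries that also satisfies all remaining constraints:
  x = 0 and y = 0 → (0, 0)
  x = 5 and y = 0 → (5, 0)
  3x + y = 16 and x = 5 → (5, 1)
  x + 3y = 24 and 3x + y = 16 → (3, 7)
  x + 3y = 24 and x = 0 → (0, 8)

Vertices: (0, 0), (5, 0), (5, 1), (3, 7), (0, 8)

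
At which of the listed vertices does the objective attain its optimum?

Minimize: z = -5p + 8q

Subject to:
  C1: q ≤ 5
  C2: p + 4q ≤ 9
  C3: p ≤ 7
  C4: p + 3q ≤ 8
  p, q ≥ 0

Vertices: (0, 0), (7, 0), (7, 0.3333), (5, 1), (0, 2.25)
Evaluating z = -5p + 8q at each vertex:
  (0, 0): z = 0
  (7, 0): z = -35
  (7, 0.3333): z = -32.33
  (5, 1): z = -17
  (0, 2.25): z = 18

The smallest value is z = -35, attained at (7, 0).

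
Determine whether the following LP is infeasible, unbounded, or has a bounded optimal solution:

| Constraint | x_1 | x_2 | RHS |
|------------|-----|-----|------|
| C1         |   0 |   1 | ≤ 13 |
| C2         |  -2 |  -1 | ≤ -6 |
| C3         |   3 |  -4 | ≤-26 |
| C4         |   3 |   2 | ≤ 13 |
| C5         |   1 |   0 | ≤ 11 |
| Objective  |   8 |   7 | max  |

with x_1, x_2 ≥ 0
The point (0, 6.5) satisfies every constraint, so the LP is feasible; the constraints give x_1 ≤ 11 and x_2 ≤ 13, which with x_1, x_2 ≥ 0 keep the feasible region inside a bounded box. A feasible, bounded LP attains a finite optimum at a vertex.

Evaluating z = 8x_1 + 7x_2 at each vertex:
  (0, 6.5): z = 45.5

Feasible with finite optimum z* = 45.5 at (0, 6.5).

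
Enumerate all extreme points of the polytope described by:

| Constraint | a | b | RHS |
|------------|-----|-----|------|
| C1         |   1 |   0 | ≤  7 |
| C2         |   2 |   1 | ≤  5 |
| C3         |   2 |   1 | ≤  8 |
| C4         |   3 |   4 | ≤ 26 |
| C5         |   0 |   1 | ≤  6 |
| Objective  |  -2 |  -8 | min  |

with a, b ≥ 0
Each vertex is the intersection of two constraint boundaries that also satisfies all remaining constraints:
  a = 0 and b = 0 → (0, 0)
  2a + b = 5 and b = 0 → (2.5, 0)
  2a + b = 5 and a = 0 → (0, 5)

Vertices: (0, 0), (2.5, 0), (0, 5)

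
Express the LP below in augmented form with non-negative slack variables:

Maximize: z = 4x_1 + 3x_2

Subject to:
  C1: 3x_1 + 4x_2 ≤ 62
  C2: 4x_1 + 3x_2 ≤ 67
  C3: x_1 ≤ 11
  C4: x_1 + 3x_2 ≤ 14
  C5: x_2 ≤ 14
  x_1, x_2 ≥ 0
max z = 4x_1 + 3x_2

s.t.
  3x_1 + 4x_2 + s1 = 62
  4x_1 + 3x_2 + s2 = 67
  x_1 + s3 = 11
  x_1 + 3x_2 + s4 = 14
  x_2 + s5 = 14
  x_1, x_2, s1, s2, s3, s4, s5 ≥ 0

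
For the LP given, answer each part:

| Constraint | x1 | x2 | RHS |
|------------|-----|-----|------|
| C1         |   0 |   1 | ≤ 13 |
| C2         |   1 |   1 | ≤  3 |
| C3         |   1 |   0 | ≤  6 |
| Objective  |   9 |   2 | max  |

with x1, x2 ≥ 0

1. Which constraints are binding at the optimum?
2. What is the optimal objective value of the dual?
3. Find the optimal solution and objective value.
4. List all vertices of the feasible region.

1. C2, x2 ≥ 0
2. 27 (by strong duality, equal to the primal optimum)
3. x1 = 3, x2 = 0, z = 27
4. (0, 0), (3, 0), (0, 3)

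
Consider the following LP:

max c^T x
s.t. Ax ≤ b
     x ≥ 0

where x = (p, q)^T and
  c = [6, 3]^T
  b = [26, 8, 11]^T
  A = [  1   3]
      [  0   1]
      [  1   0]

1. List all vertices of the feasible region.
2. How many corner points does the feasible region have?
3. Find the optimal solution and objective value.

1. (0, 0), (11, 0), (11, 5), (2, 8), (0, 8)
2. 5
3. p = 11, q = 5, z = 81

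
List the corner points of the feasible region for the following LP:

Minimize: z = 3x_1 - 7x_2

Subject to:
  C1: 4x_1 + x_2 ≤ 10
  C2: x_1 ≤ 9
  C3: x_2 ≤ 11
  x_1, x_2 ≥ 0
Each vertex is the intersection of two constraint boundaries that also satisfies all remaining constraints:
  x_1 = 0 and x_2 = 0 → (0, 0)
  4x_1 + x_2 = 10 and x_2 = 0 → (2.5, 0)
  4x_1 + x_2 = 10 and x_1 = 0 → (0, 10)

Vertices: (0, 0), (2.5, 0), (0, 10)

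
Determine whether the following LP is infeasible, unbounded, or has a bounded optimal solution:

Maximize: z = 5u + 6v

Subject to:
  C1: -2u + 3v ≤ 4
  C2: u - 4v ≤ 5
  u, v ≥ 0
Feasible point: (0, 0) satisfies every constraint, so the LP is feasible.
Direction d = (3, 2): for each constraint row a, a·d ≤ 0 —
  (-2)(3) + (3)(2) = 0 ≤ 0
  (1)(3) + (-4)(2) = -5 ≤ 0
and d ≥ 0, so (0, 0) + t·d stays feasible for every t ≥ 0. Along this ray z = 5u + 6v changes by 27 per unit t, so z → +∞.

The LP is unbounded; z can be made arbitrarily large.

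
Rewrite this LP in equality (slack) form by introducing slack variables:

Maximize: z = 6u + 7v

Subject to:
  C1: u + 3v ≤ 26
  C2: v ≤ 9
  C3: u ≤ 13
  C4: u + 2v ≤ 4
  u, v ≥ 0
max z = 6u + 7v

s.t.
  u + 3v + s1 = 26
  v + s2 = 9
  u + s3 = 13
  u + 2v + s4 = 4
  u, v, s1, s2, s3, s4 ≥ 0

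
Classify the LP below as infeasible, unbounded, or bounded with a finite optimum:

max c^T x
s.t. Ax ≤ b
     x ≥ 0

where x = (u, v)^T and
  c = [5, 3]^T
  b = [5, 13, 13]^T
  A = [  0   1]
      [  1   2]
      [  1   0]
The point (13, 0) satisfies every constraint, so the LP is feasible; the constraints give u ≤ 13 and v ≤ 5, which with u, v ≥ 0 keep the feasible region inside a bounded box. A feasible, bounded LP attains a finite optimum at a vertex.

Bounded optimum: z* = 65 at (13, 0).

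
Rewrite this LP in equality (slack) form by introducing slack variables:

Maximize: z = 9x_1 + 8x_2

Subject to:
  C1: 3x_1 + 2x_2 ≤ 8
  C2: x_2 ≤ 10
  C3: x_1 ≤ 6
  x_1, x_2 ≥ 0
max z = 9x_1 + 8x_2

s.t.
  3x_1 + 2x_2 + s1 = 8
  x_2 + s2 = 10
  x_1 + s3 = 6
  x_1, x_2, s1, s2, s3 ≥ 0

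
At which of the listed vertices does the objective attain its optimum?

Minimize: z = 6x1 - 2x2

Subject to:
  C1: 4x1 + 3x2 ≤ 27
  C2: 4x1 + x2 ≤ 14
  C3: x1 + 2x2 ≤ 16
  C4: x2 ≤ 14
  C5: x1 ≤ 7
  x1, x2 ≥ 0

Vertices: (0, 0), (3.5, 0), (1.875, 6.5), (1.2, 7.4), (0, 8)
Evaluating z = 6x1 - 2x2 at each vertex:
  (0, 0): z = 0
  (3.5, 0): z = 21
  (1.875, 6.5): z = -1.75
  (1.2, 7.4): z = -7.6
  (0, 8): z = -16

The smallest value is z = -16, attained at (0, 8).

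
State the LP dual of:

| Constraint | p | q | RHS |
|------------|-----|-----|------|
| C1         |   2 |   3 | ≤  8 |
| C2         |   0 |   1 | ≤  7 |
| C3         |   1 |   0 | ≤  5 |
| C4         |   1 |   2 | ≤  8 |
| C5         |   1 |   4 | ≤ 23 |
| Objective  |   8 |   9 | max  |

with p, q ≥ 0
Minimize: z = 8y1 + 7y2 + 5y3 + 8y4 + 23y5

Subject to:
  C1: -2y1 - y3 - y4 - y5 ≤ -8
  C2: -3y1 - y2 - 2y4 - 4y5 ≤ -9
  y1, y2, y3, y4, y5 ≥ 0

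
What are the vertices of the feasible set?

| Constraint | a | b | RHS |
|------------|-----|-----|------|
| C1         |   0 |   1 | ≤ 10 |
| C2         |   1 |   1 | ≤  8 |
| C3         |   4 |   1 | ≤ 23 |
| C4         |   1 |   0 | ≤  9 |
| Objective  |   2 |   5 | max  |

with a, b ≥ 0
Each vertex is the intersection of two constraint boundaries that also satisfies all remaining constraints:
  a = 0 and b = 0 → (0, 0)
  4a + b = 23 and b = 0 → (5.75, 0)
  a + b = 8 and 4a + b = 23 → (5, 3)
  a + b = 8 and a = 0 → (0, 8)

Vertices: (0, 0), (5.75, 0), (5, 3), (0, 8)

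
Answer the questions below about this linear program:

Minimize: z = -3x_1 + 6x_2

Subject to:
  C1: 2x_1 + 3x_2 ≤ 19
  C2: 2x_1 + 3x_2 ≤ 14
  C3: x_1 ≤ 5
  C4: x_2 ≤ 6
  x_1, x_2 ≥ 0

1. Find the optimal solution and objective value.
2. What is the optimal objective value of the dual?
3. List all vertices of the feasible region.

1. x_1 = 5, x_2 = 0, z = -15
2. -15 (by strong duality, equal to the primal optimum)
3. (0, 0), (5, 0), (5, 1.333), (0, 4.667)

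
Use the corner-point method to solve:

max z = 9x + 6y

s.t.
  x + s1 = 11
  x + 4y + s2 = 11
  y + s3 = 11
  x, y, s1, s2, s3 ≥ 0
x = 11, y = 0, z = 99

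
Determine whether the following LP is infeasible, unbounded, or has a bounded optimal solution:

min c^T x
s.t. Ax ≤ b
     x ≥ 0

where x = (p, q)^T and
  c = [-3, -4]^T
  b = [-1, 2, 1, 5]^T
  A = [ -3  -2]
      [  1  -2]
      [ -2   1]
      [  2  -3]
Feasible point: (0, 1) satisfies every constraint, so the LP is feasible.
Direction d = (1, 1): for each constraint row a, a·d ≤ 0 —
  (-3)(1) + (-2)(1) = -5 ≤ 0
  (1)(1) + (-2)(1) = -1 ≤ 0
  (-2)(1) + (1)(1) = -1 ≤ 0
  (2)(1) + (-3)(1) = -1 ≤ 0
and d ≥ 0, so (0, 1) + t·d stays feasible for every t ≥ 0. Along this ray z = -3p - 4q changes by -7 per unit t, so z → −∞.

The LP is unbounded; z can be made arbitrarily small.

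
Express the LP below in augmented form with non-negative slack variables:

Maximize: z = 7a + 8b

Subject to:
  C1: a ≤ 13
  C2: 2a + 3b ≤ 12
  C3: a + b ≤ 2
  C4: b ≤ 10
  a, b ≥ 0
max z = 7a + 8b

s.t.
  a + s1 = 13
  2a + 3b + s2 = 12
  a + b + s3 = 2
  b + s4 = 10
  a, b, s1, s2, s3, s4 ≥ 0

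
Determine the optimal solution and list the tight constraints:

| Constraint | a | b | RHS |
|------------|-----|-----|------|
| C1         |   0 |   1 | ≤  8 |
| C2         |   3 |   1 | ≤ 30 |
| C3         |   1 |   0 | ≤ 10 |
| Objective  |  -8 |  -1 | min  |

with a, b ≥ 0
Optimal: a = 10, b = 0
Binding: C2, C3, b ≥ 0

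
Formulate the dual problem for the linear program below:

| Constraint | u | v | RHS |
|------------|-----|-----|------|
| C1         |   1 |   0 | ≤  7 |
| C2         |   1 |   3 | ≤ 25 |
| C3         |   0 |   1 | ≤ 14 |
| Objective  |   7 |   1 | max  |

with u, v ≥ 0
Minimize: z = 7y1 + 25y2 + 14y3

Subject to:
  C1: -y1 - y2 ≤ -7
  C2: -3y2 - y3 ≤ -1
  y1, y2, y3 ≥ 0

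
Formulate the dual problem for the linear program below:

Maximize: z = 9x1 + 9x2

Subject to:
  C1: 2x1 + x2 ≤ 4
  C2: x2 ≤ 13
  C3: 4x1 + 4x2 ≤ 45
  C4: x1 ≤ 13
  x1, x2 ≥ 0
Minimize: z = 4y1 + 13y2 + 45y3 + 13y4

Subject to:
  C1: -2y1 - 4y3 - y4 ≤ -9
  C2: -y1 - y2 - 4y3 ≤ -9
  y1, y2, y3, y4 ≥ 0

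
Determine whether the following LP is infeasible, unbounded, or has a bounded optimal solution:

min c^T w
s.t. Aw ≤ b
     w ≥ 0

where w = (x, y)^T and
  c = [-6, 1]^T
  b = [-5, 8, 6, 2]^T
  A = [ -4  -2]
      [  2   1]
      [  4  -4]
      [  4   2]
One constraint requires 4x + 2y ≤ 2, while the constraint -4x - 2y ≤ -5 is equivalent to 4x + 2y ≥ 5. Together they would need 5 ≤ 4x + 2y ≤ 2, which is impossible since 5 > 2. No point satisfies all constraints.

Infeasible: no point satisfies all constraints simultaneously.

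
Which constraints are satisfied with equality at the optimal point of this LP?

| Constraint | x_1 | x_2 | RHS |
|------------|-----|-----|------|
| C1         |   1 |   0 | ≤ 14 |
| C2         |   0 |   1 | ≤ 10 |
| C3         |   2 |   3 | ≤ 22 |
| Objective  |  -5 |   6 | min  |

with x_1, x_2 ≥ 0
Optimal: x_1 = 11, x_2 = 0
Binding: C3, x_2 ≥ 0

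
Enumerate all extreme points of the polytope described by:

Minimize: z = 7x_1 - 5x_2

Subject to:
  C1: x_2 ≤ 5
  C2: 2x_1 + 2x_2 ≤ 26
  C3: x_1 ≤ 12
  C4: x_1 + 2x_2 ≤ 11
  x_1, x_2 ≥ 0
Each vertex is the intersection of two constraint boundaries that also satisfies all remaining constraints:
  x_1 = 0 and x_2 = 0 → (0, 0)
  x_1 + 2x_2 = 11 and x_2 = 0 → (11, 0)
  x_2 = 5 and x_1 + 2x_2 = 11 → (1, 5)
  x_2 = 5 and x_1 = 0 → (0, 5)

Vertices: (0, 0), (11, 0), (1, 5), (0, 5)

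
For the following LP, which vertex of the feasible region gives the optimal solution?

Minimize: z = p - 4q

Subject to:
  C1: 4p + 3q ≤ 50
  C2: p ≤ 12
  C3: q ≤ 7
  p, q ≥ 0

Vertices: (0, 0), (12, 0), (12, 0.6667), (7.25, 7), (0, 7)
Evaluating z = p - 4q at each vertex:
  (0, 0): z = 0
  (12, 0): z = 12
  (12, 0.6667): z = 9.333
  (7.25, 7): z = -20.75
  (0, 7): z = -28

The smallest value is z = -28, attained at (0, 7).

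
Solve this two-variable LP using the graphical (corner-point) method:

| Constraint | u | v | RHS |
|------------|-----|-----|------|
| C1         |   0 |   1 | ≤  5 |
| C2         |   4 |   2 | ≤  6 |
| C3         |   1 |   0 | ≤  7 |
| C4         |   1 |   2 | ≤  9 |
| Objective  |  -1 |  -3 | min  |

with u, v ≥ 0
Each vertex is the intersection of two constraint boundaries that also satisfies all remaining constraints:
  u = 0 and v = 0 → (0, 0)
  4u + 2v = 6 and v = 0 → (1.5, 0)
  4u + 2v = 6 and u = 0 → (0, 3)

Evaluating z = -u - 3v at each vertex:
  (0, 0): z = 0
  (1.5, 0): z = -1.5
  (0, 3): z = -9

The minimum is at (0, 3) with z = -9.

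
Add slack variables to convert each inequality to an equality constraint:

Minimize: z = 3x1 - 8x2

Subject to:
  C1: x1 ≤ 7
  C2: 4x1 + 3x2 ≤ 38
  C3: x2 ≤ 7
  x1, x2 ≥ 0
min z = 3x1 - 8x2

s.t.
  x1 + s1 = 7
  4x1 + 3x2 + s2 = 38
  x2 + s3 = 7
  x1, x2, s1, s2, s3 ≥ 0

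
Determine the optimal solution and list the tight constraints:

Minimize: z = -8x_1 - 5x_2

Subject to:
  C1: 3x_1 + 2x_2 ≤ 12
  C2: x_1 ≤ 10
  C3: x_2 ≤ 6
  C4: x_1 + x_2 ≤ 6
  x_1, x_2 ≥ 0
Optimal: x_1 = 4, x_2 = 0
Binding: C1, x_2 ≥ 0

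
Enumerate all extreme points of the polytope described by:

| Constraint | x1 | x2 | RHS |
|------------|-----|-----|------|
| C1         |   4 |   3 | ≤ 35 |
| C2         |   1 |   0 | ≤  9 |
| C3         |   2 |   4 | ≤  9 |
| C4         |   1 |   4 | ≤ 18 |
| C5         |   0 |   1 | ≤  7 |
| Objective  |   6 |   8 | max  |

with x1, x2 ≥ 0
Each vertex is the intersection of two constraint boundaries that also satisfies all remaining constraints:
  x1 = 0 and x2 = 0 → (0, 0)
  2x1 + 4x2 = 9 and x2 = 0 → (4.5, 0)
  2x1 + 4x2 = 9 and x1 = 0 → (0, 2.25)

Vertices: (0, 0), (4.5, 0), (0, 2.25)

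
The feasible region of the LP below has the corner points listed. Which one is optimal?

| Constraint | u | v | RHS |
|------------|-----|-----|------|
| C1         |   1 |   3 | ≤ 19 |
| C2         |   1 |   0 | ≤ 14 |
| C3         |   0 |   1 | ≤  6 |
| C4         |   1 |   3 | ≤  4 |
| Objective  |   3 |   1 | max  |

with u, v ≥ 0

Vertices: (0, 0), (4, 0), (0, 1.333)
Evaluating z = 3u + v at each vertex:
  (0, 0): z = 0
  (4, 0): z = 12
  (0, 1.333): z = 1.333

The largest value is z = 12, attained at (4, 0).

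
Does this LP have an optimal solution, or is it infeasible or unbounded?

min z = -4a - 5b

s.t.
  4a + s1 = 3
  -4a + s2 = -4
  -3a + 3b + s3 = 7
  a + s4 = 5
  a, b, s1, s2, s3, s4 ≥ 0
The row 4a + s1 = 3 with s1 ≥ 0 requires 4a ≤ 3, while the row -4a + s2 = -4 with s2 ≥ 0 is equivalent to 4a ≥ 4. Together they would need 4 ≤ 4a ≤ 3, which is impossible since 4 > 3. No point satisfies all constraints.

Infeasible: no point satisfies all constraints simultaneously.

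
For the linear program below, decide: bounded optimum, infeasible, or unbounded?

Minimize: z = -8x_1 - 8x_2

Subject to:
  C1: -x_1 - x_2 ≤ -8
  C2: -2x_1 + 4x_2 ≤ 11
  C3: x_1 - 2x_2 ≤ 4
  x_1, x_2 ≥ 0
Feasible point: (4, 4) satisfies every constraint, so the LP is feasible.
Direction d = (2, 1): for each constraint row a, a·d ≤ 0 —
  (-1)(2) + (-1)(1) = -3 ≤ 0
  (-2)(2) + (4)(1) = 0 ≤ 0
  (1)(2) + (-2)(1) = 0 ≤ 0
and d ≥ 0, so (4, 4) + t·d stays feasible for every t ≥ 0. Along this ray z = -8x_1 - 8x_2 changes by -24 per unit t, so z → −∞.

Unbounded — the objective can decrease without bound over the feasible region.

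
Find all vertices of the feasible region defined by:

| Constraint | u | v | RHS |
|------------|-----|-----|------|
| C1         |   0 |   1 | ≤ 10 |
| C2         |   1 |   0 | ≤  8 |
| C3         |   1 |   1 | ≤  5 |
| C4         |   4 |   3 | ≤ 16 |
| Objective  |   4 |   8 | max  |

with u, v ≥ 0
Each vertex is the intersection of two constraint boundaries that also satisfies all remaining constraints:
  u = 0 and v = 0 → (0, 0)
  4u + 3v = 16 and v = 0 → (4, 0)
  u + v = 5 and 4u + 3v = 16 → (1, 4)
  u + v = 5 and u = 0 → (0, 5)

Vertices: (0, 0), (4, 0), (1, 4), (0, 5)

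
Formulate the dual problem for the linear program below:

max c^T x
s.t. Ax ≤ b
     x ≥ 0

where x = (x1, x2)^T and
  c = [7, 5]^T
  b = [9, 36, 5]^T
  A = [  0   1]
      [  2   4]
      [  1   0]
Minimize: z = 9y1 + 36y2 + 5y3

Subject to:
  C1: -2y2 - y3 ≤ -7
  C2: -y1 - 4y2 ≤ -5
  y1, y2, y3 ≥ 0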